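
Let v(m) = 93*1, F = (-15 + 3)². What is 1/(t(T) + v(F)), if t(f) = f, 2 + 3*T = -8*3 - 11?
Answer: 3/242 ≈ 0.012397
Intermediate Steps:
F = 144 (F = (-12)² = 144)
v(m) = 93
T = -37/3 (T = -⅔ + (-8*3 - 11)/3 = -⅔ + (-24 - 11)/3 = -⅔ + (⅓)*(-35) = -⅔ - 35/3 = -37/3 ≈ -12.333)
1/(t(T) + v(F)) = 1/(-37/3 + 93) = 1/(242/3) = 3/242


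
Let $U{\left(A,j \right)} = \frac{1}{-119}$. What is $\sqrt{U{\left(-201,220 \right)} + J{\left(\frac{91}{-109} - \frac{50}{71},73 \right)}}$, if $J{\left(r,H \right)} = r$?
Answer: $\frac{2 i \sqrt{328119306067}}{920941} \approx 1.244 i$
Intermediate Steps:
$U{\left(A,j \right)} = - \frac{1}{119}$
$\sqrt{U{\left(-201,220 \right)} + J{\left(\frac{91}{-109} - \frac{50}{71},73 \right)}} = \sqrt{- \frac{1}{119} + \left(\frac{91}{-109} - \frac{50}{71}\right)} = \sqrt{- \frac{1}{119} + \left(91 \left(- \frac{1}{109}\right) - \frac{50}{71}\right)} = \sqrt{- \frac{1}{119} - \frac{11911}{7739}} = \sqrt{- \frac{1425148}{920941}} = \frac{2 i \sqrt{328119306067}}{920941}$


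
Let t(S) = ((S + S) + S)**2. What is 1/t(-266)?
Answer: 1/636804 ≈ 1.5703e-6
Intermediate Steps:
t(S) = 9*S**2 (t(S) = (2*S + S)**2 = (3*S)**2 = 9*S**2)
1/t(-266) = 1/(9*(-266)**2) = 1/(9*70756) = 1/636804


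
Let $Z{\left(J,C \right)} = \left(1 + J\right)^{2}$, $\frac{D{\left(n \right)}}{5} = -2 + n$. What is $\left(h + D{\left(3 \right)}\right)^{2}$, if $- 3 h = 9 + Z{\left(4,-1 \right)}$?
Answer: $\frac{361}{9} \approx 40.111$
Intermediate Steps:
$D{\left(n \right)} = -10 + 5 n$ ($D{\left(n \right)} = 5 \left(-2 + n\right) = -10 + 5 n$)
$h = - \frac{34}{3}$ ($h = - \frac{9 + \left(1 + 4\right)^{2}}{3} = - \frac{9 + 5^{2}}{3} = - \frac{9 + 25}{3} = \left(- \frac{1}{3}\right) 34 = - \frac{34}{3} \approx -11.333$)
$\left(h + D{\left(3 \right)}\right)^{2} = \left(- \frac{34}{3} + \left(-10 + 5 \cdot 3\right)\right)^{2} = \left(- \frac{34}{3} + \left(-10 + 15\right)\right)^{2} = \left(- \frac{34}{3} + 5\right)^{2} = \left(- \frac{19}{3}\right)^{2} = \frac{361}{9}$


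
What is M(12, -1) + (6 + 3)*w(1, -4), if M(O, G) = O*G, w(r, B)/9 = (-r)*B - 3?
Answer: 69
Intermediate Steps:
w(r, B) = -27 - 9*B*r (w(r, B) = 9*((-r)*B - 3) = 9*(-B*r - 3) = 9*(-3 - B*r) = -27 - 9*B*r)
M(O, G) = G*O
M(12, -1) + (6 + 3)*w(1, -4) = -1*12 + (6 + 3)*(-27 - 9*(-4)*1) = -12 + 9*(-27 + 36) = -12 + 9*9 = -12 + 81 = 69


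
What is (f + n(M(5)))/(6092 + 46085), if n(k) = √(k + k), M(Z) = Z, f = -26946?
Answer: -26946/52177 + √10/52177 ≈ -0.51637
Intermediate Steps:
n(k) = √2*√k (n(k) = √(2*k) = √2*√k)
(f + n(M(5)))/(6092 + 46085) = (-26946 + √2*√5)/(6092 + 46085) = (-26946 + √10)/52177 = (-26946 + √10)*(1/52177) = -26946/52177 + √10/52177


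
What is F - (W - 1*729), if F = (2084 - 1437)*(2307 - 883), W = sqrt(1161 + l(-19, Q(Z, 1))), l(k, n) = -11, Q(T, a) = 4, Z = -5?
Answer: 922057 - 5*sqrt(46) ≈ 9.2202e+5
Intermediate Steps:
W = 5*sqrt(46) (W = sqrt(1161 - 11) = sqrt(1150) = 5*sqrt(46) ≈ 33.912)
F = 921328 (F = 647*1424 = 921328)
F - (W - 1*729) = 921328 - (5*sqrt(46) - 1*729) = 921328 - (5*sqrt(46) - 729) = 921328 - (-729 + 5*sqrt(46)) = 921328 + (729 - 5*sqrt(46)) = 922057 - 5*sqrt(46)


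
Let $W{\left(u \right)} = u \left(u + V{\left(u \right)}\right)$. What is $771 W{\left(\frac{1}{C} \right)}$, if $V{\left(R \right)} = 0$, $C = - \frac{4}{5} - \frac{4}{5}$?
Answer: $\frac{19275}{64} \approx 301.17$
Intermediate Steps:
$C = - \frac{8}{5}$ ($C = \left(-4\right) \frac{1}{5} - \frac{4}{5} = - \frac{4}{5} - \frac{4}{5} = - \frac{8}{5} \approx -1.6$)
$W{\left(u \right)} = u^{2}$ ($W{\left(u \right)} = u \left(u + 0\right) = u u = u^{2}$)
$771 W{\left(\frac{1}{C} \right)} = 771 \left(\frac{1}{- \frac{8}{5}}\right)^{2} = 771 \left(- \frac{5}{8}\right)^{2} = 771 \cdot \frac{25}{64} = \frac{19275}{64}$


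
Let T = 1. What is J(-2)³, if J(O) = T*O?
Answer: -8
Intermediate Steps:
J(O) = O (J(O) = 1*O = O)
J(-2)³ = (-2)³ = -8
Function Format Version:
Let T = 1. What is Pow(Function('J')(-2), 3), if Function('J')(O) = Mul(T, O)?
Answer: -8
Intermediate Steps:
Function('J')(O) = O (Function('J')(O) = Mul(1, O) = O)
Pow(Function('J')(-2), 3) = Pow(-2, 3) = -8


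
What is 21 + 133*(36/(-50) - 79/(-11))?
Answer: 242116/275 ≈ 880.42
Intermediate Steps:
21 + 133*(36/(-50) - 79/(-11)) = 21 + 133*(36*(-1/50) - 79*(-1/11)) = 21 + 133*(-18/25 + 79/11) = 21 + 133*(1777/275) = 21 + 236341/275 = 242116/275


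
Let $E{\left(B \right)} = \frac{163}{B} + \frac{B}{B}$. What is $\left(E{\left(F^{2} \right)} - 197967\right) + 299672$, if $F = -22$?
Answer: $\frac{49225867}{484} \approx 1.0171 \cdot 10^{5}$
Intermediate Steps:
$E{\left(B \right)} = 1 + \frac{163}{B}$ ($E{\left(B \right)} = \frac{163}{B} + 1 = 1 + \frac{163}{B}$)
$\left(E{\left(F^{2} \right)} - 197967\right) + 299672 = \left(\frac{163 + \left(-22\right)^{2}}{\left(-22\right)^{2}} - 197967\right) + 299672 = \left(\frac{163 + 484}{484} - 197967\right) + 299672 = \left(\frac{1}{484} \cdot 647 - 197967\right) + 299672 = \left(\frac{647}{484} - 197967\right) + 299672 = - \frac{95815381}{484} + 299672 = \frac{49225867}{484}$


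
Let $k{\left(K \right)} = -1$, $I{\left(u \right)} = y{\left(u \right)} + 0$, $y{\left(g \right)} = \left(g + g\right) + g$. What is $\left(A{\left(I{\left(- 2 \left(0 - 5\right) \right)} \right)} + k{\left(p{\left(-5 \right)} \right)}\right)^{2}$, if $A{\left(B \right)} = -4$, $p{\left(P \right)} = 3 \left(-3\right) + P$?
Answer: $25$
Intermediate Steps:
$y{\left(g \right)} = 3 g$ ($y{\left(g \right)} = 2 g + g = 3 g$)
$p{\left(P \right)} = -9 + P$
$I{\left(u \right)} = 3 u$ ($I{\left(u \right)} = 3 u + 0 = 3 u$)
$\left(A{\left(I{\left(- 2 \left(0 - 5\right) \right)} \right)} + k{\left(p{\left(-5 \right)} \right)}\right)^{2} = \left(-4 - 1\right)^{2} = \left(-5\right)^{2} = 25$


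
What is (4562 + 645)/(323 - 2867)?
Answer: -5207/2544 ≈ -2.0468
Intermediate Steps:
(4562 + 645)/(323 - 2867) = 5207/(-2544) = 5207*(-1/2544) = -5207/2544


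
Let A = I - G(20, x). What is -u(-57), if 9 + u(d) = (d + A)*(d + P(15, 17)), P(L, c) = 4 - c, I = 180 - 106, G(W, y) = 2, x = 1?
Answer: 1059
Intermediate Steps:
I = 74
A = 72 (A = 74 - 1*2 = 74 - 2 = 72)
u(d) = -9 + (-13 + d)*(72 + d) (u(d) = -9 + (d + 72)*(d + (4 - 1*17)) = -9 + (72 + d)*(d + (4 - 17)) = -9 + (72 + d)*(d - 13) = -9 + (72 + d)*(-13 + d) = -9 + (-13 + d)*(72 + d))
-u(-57) = -(-945 + (-57)² + 59*(-57)) = -(-945 + 3249 - 3363) = -1*(-1059) = 1059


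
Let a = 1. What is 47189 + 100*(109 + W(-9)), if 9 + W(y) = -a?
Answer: 57089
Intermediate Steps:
W(y) = -10 (W(y) = -9 - 1*1 = -9 - 1 = -10)
47189 + 100*(109 + W(-9)) = 47189 + 100*(109 - 10) = 47189 + 100*99 = 47189 + 9900 = 57089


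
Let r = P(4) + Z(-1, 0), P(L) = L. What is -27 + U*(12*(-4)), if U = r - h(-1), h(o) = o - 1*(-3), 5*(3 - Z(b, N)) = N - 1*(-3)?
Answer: -1191/5 ≈ -238.20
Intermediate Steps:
Z(b, N) = 12/5 - N/5 (Z(b, N) = 3 - (N - 1*(-3))/5 = 3 - (N + 3)/5 = 3 - (3 + N)/5 = 3 + (-3/5 - N/5) = 12/5 - N/5)
h(o) = 3 + o (h(o) = o + 3 = 3 + o)
r = 32/5 (r = 4 + (12/5 - 1/5*0) = 4 + (12/5 + 0) = 4 + 12/5 = 32/5 ≈ 6.4000)
U = 22/5 (U = 32/5 - (3 - 1) = 32/5 - 1*2 = 32/5 - 2 = 22/5 ≈ 4.4000)
-27 + U*(12*(-4)) = -27 + 22*(12*(-4))/5 = -27 + (22/5)*(-48) = -27 - 1056/5 = -1191/5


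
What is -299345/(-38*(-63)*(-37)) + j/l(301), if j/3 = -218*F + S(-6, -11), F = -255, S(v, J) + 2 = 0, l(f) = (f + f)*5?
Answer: 58919737/1002330 ≈ 58.783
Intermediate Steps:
l(f) = 10*f (l(f) = (2*f)*5 = 10*f)
S(v, J) = -2 (S(v, J) = -2 + 0 = -2)
j = 166764 (j = 3*(-218*(-255) - 2) = 3*(55590 - 2) = 3*55588 = 166764)
-299345/(-38*(-63)*(-37)) + j/l(301) = -299345/(-38*(-63)*(-37)) + 166764/((10*301)) = -299345/(2394*(-37)) + 166764/3010 = -299345/(-88578) + 166764*(1/3010) = -299345*(-1/88578) + 83382/1505 = 15755/4662 + 83382/1505 = 58919737/1002330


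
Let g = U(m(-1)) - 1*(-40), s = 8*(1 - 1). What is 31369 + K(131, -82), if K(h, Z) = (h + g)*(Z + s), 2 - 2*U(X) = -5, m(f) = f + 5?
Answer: 17060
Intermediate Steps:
m(f) = 5 + f
s = 0 (s = 8*0 = 0)
U(X) = 7/2 (U(X) = 1 - ½*(-5) = 1 + 5/2 = 7/2)
g = 87/2 (g = 7/2 - 1*(-40) = 7/2 + 40 = 87/2 ≈ 43.500)
K(h, Z) = Z*(87/2 + h) (K(h, Z) = (h + 87/2)*(Z + 0) = (87/2 + h)*Z = Z*(87/2 + h))
31369 + K(131, -82) = 31369 + (½)*(-82)*(87 + 2*131) = 31369 + (½)*(-82)*(87 + 262) = 31369 + (½)*(-82)*349 = 31369 - 14309 = 17060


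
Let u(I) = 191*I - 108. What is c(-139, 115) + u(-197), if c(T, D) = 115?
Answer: -37620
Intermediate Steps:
u(I) = -108 + 191*I
c(-139, 115) + u(-197) = 115 + (-108 + 191*(-197)) = 115 + (-108 - 37627) = 115 - 37735 = -37620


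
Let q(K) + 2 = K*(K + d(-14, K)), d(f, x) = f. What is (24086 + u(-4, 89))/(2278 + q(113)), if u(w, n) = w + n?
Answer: 24171/13463 ≈ 1.7954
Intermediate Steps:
u(w, n) = n + w
q(K) = -2 + K*(-14 + K) (q(K) = -2 + K*(K - 14) = -2 + K*(-14 + K))
(24086 + u(-4, 89))/(2278 + q(113)) = (24086 + (89 - 4))/(2278 + (-2 + 113² - 14*113)) = (24086 + 85)/(2278 + (-2 + 12769 - 1582)) = 24171/(2278 + 11185) = 24171/13463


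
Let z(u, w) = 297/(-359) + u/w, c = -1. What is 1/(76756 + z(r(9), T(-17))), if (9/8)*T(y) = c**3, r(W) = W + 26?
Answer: 2872/220327771 ≈ 1.3035e-5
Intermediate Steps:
r(W) = 26 + W
T(y) = -8/9 (T(y) = (8/9)*(-1)**3 = (8/9)*(-1) = -8/9)
z(u, w) = -297/359 + u/w (z(u, w) = 297*(-1/359) + u/w = -297/359 + u/w)
1/(76756 + z(r(9), T(-17))) = 1/(76756 + (-297/359 + (26 + 9)/(-8/9))) = 1/(76756 + (-297/359 + 35*(-9/8))) = 1/(76756 + (-297/359 - 315/8)) = 1/(76756 - 115461/2872) = 1/(220327771/2872) = 2872/220327771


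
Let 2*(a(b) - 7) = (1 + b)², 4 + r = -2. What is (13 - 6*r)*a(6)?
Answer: 3087/2 ≈ 1543.5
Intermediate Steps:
r = -6 (r = -4 - 2 = -6)
a(b) = 7 + (1 + b)²/2
(13 - 6*r)*a(6) = (13 - 6*(-6))*(7 + (1 + 6)²/2) = (13 + 36)*(7 + (½)*7²) = 49*(7 + (½)*49) = 49*(7 + 49/2) = 49*(63/2) = 3087/2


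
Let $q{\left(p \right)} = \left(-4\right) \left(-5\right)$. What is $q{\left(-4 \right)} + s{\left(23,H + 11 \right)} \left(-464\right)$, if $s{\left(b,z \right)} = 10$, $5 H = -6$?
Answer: $-4620$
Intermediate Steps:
$H = - \frac{6}{5}$ ($H = \frac{1}{5} \left(-6\right) = - \frac{6}{5} \approx -1.2$)
$q{\left(p \right)} = 20$
$q{\left(-4 \right)} + s{\left(23,H + 11 \right)} \left(-464\right) = 20 + 10 \left(-464\right) = 20 - 4640 = -4620$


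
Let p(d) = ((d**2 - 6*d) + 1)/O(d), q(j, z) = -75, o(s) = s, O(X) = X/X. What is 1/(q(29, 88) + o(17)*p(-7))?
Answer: 1/1489 ≈ 0.00067159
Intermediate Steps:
O(X) = 1
p(d) = 1 + d**2 - 6*d (p(d) = ((d**2 - 6*d) + 1)/1 = (1 + d**2 - 6*d)*1 = 1 + d**2 - 6*d)
1/(q(29, 88) + o(17)*p(-7)) = 1/(-75 + 17*(1 + (-7)**2 - 6*(-7))) = 1/(-75 + 17*(1 + 49 + 42)) = 1/(-75 + 17*92) = 1/(-75 + 1564) = 1/1489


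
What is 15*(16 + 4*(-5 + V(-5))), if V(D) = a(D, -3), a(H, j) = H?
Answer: -360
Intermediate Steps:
V(D) = D
15*(16 + 4*(-5 + V(-5))) = 15*(16 + 4*(-5 - 5)) = 15*(16 + 4*(-10)) = 15*(16 - 40) = 15*(-24) = -360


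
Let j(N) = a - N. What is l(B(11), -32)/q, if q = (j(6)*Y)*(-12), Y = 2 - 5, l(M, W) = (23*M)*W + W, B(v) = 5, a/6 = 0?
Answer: 464/27 ≈ 17.185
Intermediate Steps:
a = 0 (a = 6*0 = 0)
l(M, W) = W + 23*M*W (l(M, W) = 23*M*W + W = W + 23*M*W)
j(N) = -N (j(N) = 0 - N = -N)
Y = -3
q = -216 (q = (-1*6*(-3))*(-12) = -6*(-3)*(-12) = 18*(-12) = -216)
l(B(11), -32)/q = -32*(1 + 23*5)/(-216) = -32*(1 + 115)*(-1/216) = -32*116*(-1/216) = -3712*(-1/216) = 464/27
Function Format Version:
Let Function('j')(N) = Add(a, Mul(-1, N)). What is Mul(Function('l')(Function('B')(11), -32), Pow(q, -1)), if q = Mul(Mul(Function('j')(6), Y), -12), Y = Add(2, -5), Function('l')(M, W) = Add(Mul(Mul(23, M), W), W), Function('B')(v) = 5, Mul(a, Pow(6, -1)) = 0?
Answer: Rational(464, 27) ≈ 17.185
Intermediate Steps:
a = 0 (a = Mul(6, 0) = 0)
Function('l')(M, W) = Add(W, Mul(23, M, W)) (Function('l')(M, W) = Add(Mul(23, M, W), W) = Add(W, Mul(23, M, W)))
Function('j')(N) = Mul(-1, N) (Function('j')(N) = Add(0, Mul(-1, N)) = Mul(-1, N))
Y = -3
q = -216 (q = Mul(Mul(Mul(-1, 6), -3), -12) = Mul(Mul(-6, -3), -12) = Mul(18, -12) = -216)
Mul(Function('l')(Function('B')(11), -32), Pow(q, -1)) = Mul(Mul(-32, Add(1, Mul(23, 5))), Pow(-216, -1)) = Mul(Mul(-32, Add(1, 115)), Rational(-1, 216)) = Mul(Mul(-32, 116), Rational(-1, 216)) = Mul(-3712, Rational(-1, 216)) = Rational(464, 27)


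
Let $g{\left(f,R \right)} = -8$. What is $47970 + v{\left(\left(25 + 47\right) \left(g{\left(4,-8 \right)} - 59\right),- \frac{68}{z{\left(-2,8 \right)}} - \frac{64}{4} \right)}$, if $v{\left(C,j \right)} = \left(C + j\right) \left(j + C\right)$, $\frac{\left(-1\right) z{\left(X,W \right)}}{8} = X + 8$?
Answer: $\frac{3378219649}{144} \approx 2.346 \cdot 10^{7}$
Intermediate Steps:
$z{\left(X,W \right)} = -64 - 8 X$ ($z{\left(X,W \right)} = - 8 \left(X + 8\right) = - 8 \left(8 + X\right) = -64 - 8 X$)
$v{\left(C,j \right)} = \left(C + j\right)^{2}$ ($v{\left(C,j \right)} = \left(C + j\right) \left(C + j\right) = \left(C + j\right)^{2}$)
$47970 + v{\left(\left(25 + 47\right) \left(g{\left(4,-8 \right)} - 59\right),- \frac{68}{z{\left(-2,8 \right)}} - \frac{64}{4} \right)} = 47970 + \left(\left(25 + 47\right) \left(-8 - 59\right) - \left(16 + \frac{68}{-64 - -16}\right)\right)^{2} = 47970 + \left(72 \left(-67\right) - \left(16 + \frac{68}{-64 + 16}\right)\right)^{2} = 47970 + \left(-4824 - \left(16 + \frac{68}{-48}\right)\right)^{2} = 47970 + \left(-4824 - \frac{175}{12}\right)^{2} = 47970 + \left(- \frac{58063}{12}\right)^{2} = 47970 + \frac{3371311969}{144} = \frac{3378219649}{144}$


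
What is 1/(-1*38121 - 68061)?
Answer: -1/106182 ≈ -9.4178e-6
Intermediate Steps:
1/(-1*38121 - 68061) = 1/(-38121 - 68061) = 1/(-106182) = -1/106182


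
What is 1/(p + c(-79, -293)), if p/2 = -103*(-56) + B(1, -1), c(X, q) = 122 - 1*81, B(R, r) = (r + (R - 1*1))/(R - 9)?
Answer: 4/46309 ≈ 8.6376e-5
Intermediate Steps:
B(R, r) = (-1 + R + r)/(-9 + R) (B(R, r) = (r + (R - 1))/(-9 + R) = (r + (-1 + R))/(-9 + R) = (-1 + R + r)/(-9 + R))
c(X, q) = 41 (c(X, q) = 122 - 81 = 41)
p = 46145/4 (p = 2*(-103*(-56) + (-1 + 1 - 1)/(-9 + 1)) = 2*(5768 - 1/(-8)) = 2*(5768 - ⅛*(-1)) = 2*(5768 + ⅛) = 2*(46145/8) = 46145/4 ≈ 11536.)
1/(p + c(-79, -293)) = 1/(46145/4 + 41) = 1/(46309/4) = 4/46309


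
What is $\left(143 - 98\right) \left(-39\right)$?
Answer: $-1755$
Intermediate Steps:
$\left(143 - 98\right) \left(-39\right) = 45 \left(-39\right) = -1755$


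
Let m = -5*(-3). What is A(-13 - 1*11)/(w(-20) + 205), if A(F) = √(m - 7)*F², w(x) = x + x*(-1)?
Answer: 1152*√2/205 ≈ 7.9472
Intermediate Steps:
w(x) = 0 (w(x) = x - x = 0)
m = 15
A(F) = 2*√2*F² (A(F) = √(15 - 7)*F² = √8*F² = (2*√2)*F² = 2*√2*F²)
A(-13 - 1*11)/(w(-20) + 205) = (2*√2*(-13 - 1*11)²)/(0 + 205) = (2*√2*(-13 - 11)²)/205 = (2*√2*(-24)²)*(1/205) = (2*√2*576)*(1/205) = (1152*√2)*(1/205) = 1152*√2/205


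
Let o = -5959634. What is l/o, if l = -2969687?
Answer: 2969687/5959634 ≈ 0.49830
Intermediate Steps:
l/o = -2969687/(-5959634) = -2969687*(-1/5959634) = 2969687/5959634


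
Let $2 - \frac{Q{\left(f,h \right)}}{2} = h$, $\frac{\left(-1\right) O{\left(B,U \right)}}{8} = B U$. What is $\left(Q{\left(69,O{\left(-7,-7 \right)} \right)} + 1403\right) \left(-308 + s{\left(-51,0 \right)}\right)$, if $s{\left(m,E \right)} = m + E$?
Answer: $-786569$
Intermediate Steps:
$s{\left(m,E \right)} = E + m$
$O{\left(B,U \right)} = - 8 B U$
$Q{\left(f,h \right)} = 4 - 2 h$
$\left(Q{\left(69,O{\left(-7,-7 \right)} \right)} + 1403\right) \left(-308 + s{\left(-51,0 \right)}\right) = \left(\left(4 - 2 \left(\left(-8\right) \left(-7\right) \left(-7\right)\right)\right) + 1403\right) \left(-308 + \left(0 - 51\right)\right) = \left(\left(4 - -784\right) + 1403\right) \left(-308 - 51\right) = \left(\left(4 + 784\right) + 1403\right) \left(-359\right) = \left(788 + 1403\right) \left(-359\right) = 2191 \left(-359\right) = -786569$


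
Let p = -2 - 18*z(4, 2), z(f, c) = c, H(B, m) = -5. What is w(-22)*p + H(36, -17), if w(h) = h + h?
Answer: 1667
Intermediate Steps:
w(h) = 2*h
p = -38 (p = -2 - 18*2 = -2 - 36 = -38)
w(-22)*p + H(36, -17) = (2*(-22))*(-38) - 5 = -44*(-38) - 5 = 1672 - 5 = 1667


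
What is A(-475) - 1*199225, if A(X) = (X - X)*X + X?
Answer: -199700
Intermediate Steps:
A(X) = X (A(X) = 0*X + X = 0 + X = X)
A(-475) - 1*199225 = -475 - 1*199225 = -475 - 199225 = -199700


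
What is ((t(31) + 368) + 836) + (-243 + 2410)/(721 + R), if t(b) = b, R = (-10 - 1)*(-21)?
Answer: 1177887/952 ≈ 1237.3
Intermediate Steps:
R = 231 (R = -11*(-21) = 231)
((t(31) + 368) + 836) + (-243 + 2410)/(721 + R) = ((31 + 368) + 836) + (-243 + 2410)/(721 + 231) = (399 + 836) + 2167/952 = 1235 + 2167*(1/952) = 1235 + 2167/952 = 1177887/952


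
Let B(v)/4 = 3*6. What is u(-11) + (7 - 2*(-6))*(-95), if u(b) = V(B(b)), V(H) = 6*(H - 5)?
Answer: -1403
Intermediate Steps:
B(v) = 72 (B(v) = 4*(3*6) = 4*18 = 72)
V(H) = -30 + 6*H (V(H) = 6*(-5 + H) = -30 + 6*H)
u(b) = 402 (u(b) = -30 + 6*72 = -30 + 432 = 402)
u(-11) + (7 - 2*(-6))*(-95) = 402 + (7 - 2*(-6))*(-95) = 402 + (7 + 12)*(-95) = 402 + 19*(-95) = 402 - 1805 = -1403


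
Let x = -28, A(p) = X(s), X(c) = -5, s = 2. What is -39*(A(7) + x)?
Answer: 1287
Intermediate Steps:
A(p) = -5
-39*(A(7) + x) = -39*(-5 - 28) = -39*(-33) = 1287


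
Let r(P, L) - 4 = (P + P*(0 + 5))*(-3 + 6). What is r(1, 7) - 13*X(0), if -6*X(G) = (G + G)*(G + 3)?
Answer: 22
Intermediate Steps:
r(P, L) = 4 + 18*P (r(P, L) = 4 + (P + P*(0 + 5))*(-3 + 6) = 4 + (P + P*5)*3 = 4 + (P + 5*P)*3 = 4 + (6*P)*3 = 4 + 18*P)
X(G) = -G*(3 + G)/3 (X(G) = -(G + G)*(G + 3)/6 = -2*G*(3 + G)/6 = -G*(3 + G)/3)
r(1, 7) - 13*X(0) = (4 + 18*1) - (-13)*0*(3 + 0)/3 = (4 + 18) - (-13)*0*3/3 = 22 - 13*0 = 22 + 0 = 22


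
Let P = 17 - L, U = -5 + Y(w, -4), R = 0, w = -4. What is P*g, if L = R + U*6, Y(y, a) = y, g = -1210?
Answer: -85910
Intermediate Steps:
U = -9 (U = -5 - 4 = -9)
L = -54 (L = 0 - 9*6 = 0 - 54 = -54)
P = 71 (P = 17 - 1*(-54) = 17 + 54 = 71)
P*g = 71*(-1210) = -85910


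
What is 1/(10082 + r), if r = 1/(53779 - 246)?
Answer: 53533/539719707 ≈ 9.9187e-5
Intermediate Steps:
r = 1/53533 ≈ 1.8680e-5
1/(10082 + r) = 1/(10082 + 1/53533) = 1/(539719707/53533) = 53533/539719707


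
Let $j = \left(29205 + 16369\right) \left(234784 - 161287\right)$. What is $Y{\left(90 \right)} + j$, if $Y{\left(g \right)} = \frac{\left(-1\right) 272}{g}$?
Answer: $\frac{150729852374}{45} \approx 3.3496 \cdot 10^{9}$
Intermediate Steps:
$Y{\left(g \right)} = - \frac{272}{g}$
$j = 3349552278$ ($j = 45574 \cdot 73497 = 3349552278$)
$Y{\left(90 \right)} + j = - \frac{272}{90} + 3349552278 = \left(-272\right) \frac{1}{90} + 3349552278 = - \frac{136}{45} + 3349552278 = \frac{150729852374}{45}$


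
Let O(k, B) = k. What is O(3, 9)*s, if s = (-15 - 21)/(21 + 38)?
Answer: -108/59 ≈ -1.8305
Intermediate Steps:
s = -36/59 ≈ -0.61017
O(3, 9)*s = 3*(-36/59) = -108/59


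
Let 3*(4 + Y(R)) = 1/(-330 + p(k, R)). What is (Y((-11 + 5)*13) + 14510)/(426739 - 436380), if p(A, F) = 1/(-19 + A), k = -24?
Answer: -617563895/410446293 ≈ -1.5046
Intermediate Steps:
Y(R) = -170335/42573 (Y(R) = -4 + 1/(3*(-330 + 1/(-19 - 24))) = -4 + 1/(3*(-330 + 1/(-43))) = -4 + 1/(3*(-330 - 1/43)) = -4 + 1/(3*(-14191/43)) = -4 + (1/3)*(-43/14191) = -4 - 43/42573 = -170335/42573)
(Y((-11 + 5)*13) + 14510)/(426739 - 436380) = (-170335/42573 + 14510)/(426739 - 436380) = (617563895/42573)/(-9641) = (617563895/42573)*(-1/9641) = -617563895/410446293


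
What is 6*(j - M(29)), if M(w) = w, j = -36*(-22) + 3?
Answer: 4596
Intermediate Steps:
j = 795 (j = 792 + 3 = 795)
6*(j - M(29)) = 6*(795 - 1*29) = 6*(795 - 29) = 6*766 = 4596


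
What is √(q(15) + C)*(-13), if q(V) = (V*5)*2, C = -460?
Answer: -13*I*√310 ≈ -228.89*I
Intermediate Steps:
q(V) = 10*V (q(V) = (5*V)*2 = 10*V)
√(q(15) + C)*(-13) = √(10*15 - 460)*(-13) = √(150 - 460)*(-13) = √(-310)*(-13) = (I*√310)*(-13) = -13*I*√310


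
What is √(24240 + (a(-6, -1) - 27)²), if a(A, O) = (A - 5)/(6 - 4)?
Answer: 7*√2065/2 ≈ 159.05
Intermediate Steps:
a(A, O) = -5/2 + A/2 (a(A, O) = (-5 + A)/2 = (-5 + A)*(½) = -5/2 + A/2)
√(24240 + (a(-6, -1) - 27)²) = √(24240 + ((-5/2 + (½)*(-6)) - 27)²) = √(24240 + ((-5/2 - 3) - 27)²) = √(24240 + (-11/2 - 27)²) = √(24240 + (-65/2)²) = √(24240 + 4225/4) = √(101185/4) = 7*√2065/2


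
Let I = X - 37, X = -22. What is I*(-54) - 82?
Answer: 3104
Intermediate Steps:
I = -59 (I = -22 - 37 = -59)
I*(-54) - 82 = -59*(-54) - 82 = 3186 - 82 = 3104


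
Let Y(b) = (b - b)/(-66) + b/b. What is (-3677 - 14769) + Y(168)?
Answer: -18445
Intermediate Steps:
Y(b) = 1 (Y(b) = 0*(-1/66) + 1 = 0 + 1 = 1)
(-3677 - 14769) + Y(168) = (-3677 - 14769) + 1 = -18446 + 1 = -18445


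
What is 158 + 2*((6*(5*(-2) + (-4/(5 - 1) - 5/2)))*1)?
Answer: -4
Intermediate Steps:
158 + 2*((6*(5*(-2) + (-4/(5 - 1) - 5/2)))*1) = 158 + 2*((6*(-10 + (-4/4 - 5*½)))*1) = 158 + 2*((6*(-10 + (-4*¼ - 5/2)))*1) = 158 + 2*((6*(-10 + (-1 - 5/2)))*1) = 158 + 2*((6*(-10 - 7/2))*1) = 158 + 2*((6*(-27/2))*1) = 158 + 2*(-81*1) = 158 + 2*(-81) = 158 - 162 = -4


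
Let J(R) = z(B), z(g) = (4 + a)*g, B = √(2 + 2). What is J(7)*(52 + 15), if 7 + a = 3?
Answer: 0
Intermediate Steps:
a = -4 (a = -7 + 3 = -4)
B = 2 (B = √4 = 2)
z(g) = 0 (z(g) = (4 - 4)*g = 0*g = 0)
J(R) = 0
J(7)*(52 + 15) = 0*(52 + 15) = 0*67 = 0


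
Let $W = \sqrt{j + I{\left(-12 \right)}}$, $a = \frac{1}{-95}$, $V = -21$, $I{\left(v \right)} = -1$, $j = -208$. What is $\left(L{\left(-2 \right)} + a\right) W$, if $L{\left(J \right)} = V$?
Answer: $- \frac{1996 i \sqrt{209}}{95} \approx - 303.75 i$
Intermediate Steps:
$L{\left(J \right)} = -21$
$a = - \frac{1}{95} \approx -0.010526$
$W = i \sqrt{209}$ ($W = \sqrt{-208 - 1} = \sqrt{-209} = i \sqrt{209} \approx 14.457 i$)
$\left(L{\left(-2 \right)} + a\right) W = \left(-21 - \frac{1}{95}\right) i \sqrt{209} = - \frac{1996 i \sqrt{209}}{95}$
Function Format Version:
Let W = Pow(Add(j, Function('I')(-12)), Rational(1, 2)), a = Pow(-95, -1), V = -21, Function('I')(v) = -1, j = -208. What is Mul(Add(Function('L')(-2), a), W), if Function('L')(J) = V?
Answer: Mul(Rational(-1996, 95), I, Pow(209, Rational(1, 2))) ≈ Mul(-303.75, I)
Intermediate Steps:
Function('L')(J) = -21
a = Rational(-1, 95) ≈ -0.010526
W = Mul(I, Pow(209, Rational(1, 2))) (W = Pow(Add(-208, -1), Rational(1, 2)) = Pow(-209, Rational(1, 2)) = Mul(I, Pow(209, Rational(1, 2))) ≈ Mul(14.457, I))
Mul(Add(Function('L')(-2), a), W) = Mul(Add(-21, Rational(-1, 95)), Mul(I, Pow(209, Rational(1, 2)))) = Mul(Rational(-1996, 95), Mul(I, Pow(209, Rational(1, 2)))) = Mul(Rational(-1996, 95), I, Pow(209, Rational(1, 2)))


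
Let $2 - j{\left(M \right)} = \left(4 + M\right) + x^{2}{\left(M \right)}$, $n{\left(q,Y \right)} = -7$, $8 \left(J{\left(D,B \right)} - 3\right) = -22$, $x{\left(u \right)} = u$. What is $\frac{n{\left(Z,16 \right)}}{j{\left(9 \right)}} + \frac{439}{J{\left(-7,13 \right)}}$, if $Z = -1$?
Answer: $\frac{161559}{92} \approx 1756.1$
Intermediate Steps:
$J{\left(D,B \right)} = \frac{1}{4}$ ($J{\left(D,B \right)} = 3 + \frac{1}{8} \left(-22\right) = 3 - \frac{11}{4} = \frac{1}{4}$)
$j{\left(M \right)} = -2 - M - M^{2}$ ($j{\left(M \right)} = 2 - \left(\left(4 + M\right) + M^{2}\right) = 2 - \left(4 + M + M^{2}\right) = -2 - M - M^{2}$)
$\frac{n{\left(Z,16 \right)}}{j{\left(9 \right)}} + \frac{439}{J{\left(-7,13 \right)}} = - \frac{7}{-2 - 9 - 9^{2}} + 439 \frac{1}{\frac{1}{4}} = - \frac{7}{-2 - 9 - 81} + 439 \cdot 4 = - \frac{7}{-2 - 9 - 81} + 1756 = - \frac{7}{-92} + 1756 = \left(-7\right) \left(- \frac{1}{92}\right) + 1756 = \frac{7}{92} + 1756 = \frac{161559}{92}$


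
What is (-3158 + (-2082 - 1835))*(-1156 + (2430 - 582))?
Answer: -4895900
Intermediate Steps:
(-3158 + (-2082 - 1835))*(-1156 + (2430 - 582)) = (-3158 - 3917)*(-1156 + 1848) = -7075*692 = -4895900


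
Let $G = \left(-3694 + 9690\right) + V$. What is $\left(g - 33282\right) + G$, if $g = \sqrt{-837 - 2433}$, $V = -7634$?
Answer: $-34920 + i \sqrt{3270} \approx -34920.0 + 57.184 i$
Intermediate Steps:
$g = i \sqrt{3270}$ ($g = \sqrt{-3270} = i \sqrt{3270} \approx 57.184 i$)
$G = -1638$ ($G = \left(-3694 + 9690\right) - 7634 = 5996 - 7634 = -1638$)
$\left(g - 33282\right) + G = \left(i \sqrt{3270} - 33282\right) - 1638 = \left(-33282 + i \sqrt{3270}\right) - 1638 = -34920 + i \sqrt{3270}$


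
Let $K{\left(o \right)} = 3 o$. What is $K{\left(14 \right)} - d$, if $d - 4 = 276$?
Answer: $-238$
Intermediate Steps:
$d = 280$ ($d = 4 + 276 = 280$)
$K{\left(14 \right)} - d = 3 \cdot 14 - 280 = 42 - 280 = -238$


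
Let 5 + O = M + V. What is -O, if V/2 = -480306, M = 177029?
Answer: 783588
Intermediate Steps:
V = -960612 (V = 2*(-480306) = -960612)
O = -783588 (O = -5 + (177029 - 960612) = -5 - 783583 = -783588)
-O = -1*(-783588) = 783588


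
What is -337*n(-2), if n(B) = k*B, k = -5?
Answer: -3370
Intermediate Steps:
n(B) = -5*B
-337*n(-2) = -(-1685)*(-2) = -337*10 = -3370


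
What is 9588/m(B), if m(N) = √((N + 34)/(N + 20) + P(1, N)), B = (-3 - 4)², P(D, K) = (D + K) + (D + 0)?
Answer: 4794*√248538/1801 ≈ 1327.0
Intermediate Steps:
P(D, K) = K + 2*D (P(D, K) = (D + K) + D = K + 2*D)
B = 49 (B = (-7)² = 49)
m(N) = √(2 + N + (34 + N)/(20 + N)) (m(N) = √((N + 34)/(N + 20) + (N + 2*1)) = √((34 + N)/(20 + N) + (N + 2)) = √((34 + N)/(20 + N) + (2 + N)) = √(2 + N + (34 + N)/(20 + N)))
9588/m(B) = 9588/(√((74 + 49² + 23*49)/(20 + 49))) = 9588/(√((74 + 2401 + 1127)/69)) = 9588/(√((1/69)*3602)) = 9588/(√(3602/69)) = 9588/((√248538/69)) = 9588*(√248538/3602) = 4794*√248538/1801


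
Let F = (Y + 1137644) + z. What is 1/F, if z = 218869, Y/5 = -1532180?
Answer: -1/6304387 ≈ -1.5862e-7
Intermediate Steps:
Y = -7660900 (Y = 5*(-1532180) = -7660900)
F = -6304387 (F = (-7660900 + 1137644) + 218869 = -6523256 + 218869 = -6304387)
1/F = 1/(-6304387) = -1/6304387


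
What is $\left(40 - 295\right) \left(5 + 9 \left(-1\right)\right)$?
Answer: $1020$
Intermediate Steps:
$\left(40 - 295\right) \left(5 + 9 \left(-1\right)\right) = - 255 \left(5 - 9\right) = \left(-255\right) \left(-4\right) = 1020$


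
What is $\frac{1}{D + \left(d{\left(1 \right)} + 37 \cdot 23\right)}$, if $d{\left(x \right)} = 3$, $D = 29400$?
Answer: $\frac{1}{30254} \approx 3.3053 \cdot 10^{-5}$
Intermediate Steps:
$\frac{1}{D + \left(d{\left(1 \right)} + 37 \cdot 23\right)} = \frac{1}{29400 + \left(3 + 37 \cdot 23\right)} = \frac{1}{29400 + \left(3 + 851\right)} = \frac{1}{29400 + 854} = \frac{1}{30254}$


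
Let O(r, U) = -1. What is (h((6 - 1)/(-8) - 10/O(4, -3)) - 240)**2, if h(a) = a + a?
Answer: 783225/16 ≈ 48952.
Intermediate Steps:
h(a) = 2*a
(h((6 - 1)/(-8) - 10/O(4, -3)) - 240)**2 = (2*((6 - 1)/(-8) - 10/(-1)) - 240)**2 = (2*(5*(-1/8) - 10*(-1)) - 240)**2 = (2*(-5/8 + 10) - 240)**2 = (2*(75/8) - 240)**2 = (75/4 - 240)**2 = (-885/4)**2 = 783225/16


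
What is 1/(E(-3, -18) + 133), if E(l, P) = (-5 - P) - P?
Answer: 1/164 ≈ 0.0060976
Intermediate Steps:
E(l, P) = -5 - 2*P
1/(E(-3, -18) + 133) = 1/((-5 - 2*(-18)) + 133) = 1/((-5 + 36) + 133) = 1/(31 + 133) = 1/164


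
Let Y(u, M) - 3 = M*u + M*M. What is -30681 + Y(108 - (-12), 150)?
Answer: 9822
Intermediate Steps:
Y(u, M) = 3 + M² + M*u (Y(u, M) = 3 + (M*u + M*M) = 3 + (M*u + M²) = 3 + (M² + M*u) = 3 + M² + M*u)
-30681 + Y(108 - (-12), 150) = -30681 + (3 + 150² + 150*(108 - (-12))) = -30681 + (3 + 22500 + 150*(108 - 1*(-12))) = -30681 + (3 + 22500 + 150*(108 + 12)) = -30681 + (3 + 22500 + 150*120) = -30681 + (3 + 22500 + 18000) = -30681 + 40503 = 9822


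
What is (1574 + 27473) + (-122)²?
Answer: 43931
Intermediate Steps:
(1574 + 27473) + (-122)² = 29047 + 14884 = 43931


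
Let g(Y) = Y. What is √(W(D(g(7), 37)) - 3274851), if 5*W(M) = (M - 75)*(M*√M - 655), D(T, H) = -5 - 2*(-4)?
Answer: √(-81635475 - 1080*√3)/5 ≈ 1807.1*I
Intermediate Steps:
D(T, H) = 3 (D(T, H) = -5 + 8 = 3)
W(M) = (-655 + M^(3/2))*(-75 + M)/5 (W(M) = ((M - 75)*(M*√M - 655))/5 = ((-75 + M)*(M^(3/2) - 655))/5 = ((-75 + M)*(-655 + M^(3/2)))/5 = ((-655 + M^(3/2))*(-75 + M))/5 = (-655 + M^(3/2))*(-75 + M)/5)
√(W(D(g(7), 37)) - 3274851) = √((9825 - 131*3 - 45*√3 + 3^(5/2)/5) - 3274851) = √((9825 - 393 - 45*√3 + (9*√3)/5) - 3274851) = √((9825 - 393 - 45*√3 + 9*√3/5) - 3274851) = √((9432 - 216*√3/5) - 3274851) = √(-3265419 - 216*√3/5)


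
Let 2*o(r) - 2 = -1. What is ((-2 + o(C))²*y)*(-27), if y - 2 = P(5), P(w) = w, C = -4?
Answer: -1701/4 ≈ -425.25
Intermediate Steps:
o(r) = ½ (o(r) = 1 + (½)*(-1) = 1 - ½ = ½)
y = 7 (y = 2 + 5 = 7)
((-2 + o(C))²*y)*(-27) = ((-2 + ½)²*7)*(-27) = ((-3/2)²*7)*(-27) = ((9/4)*7)*(-27) = (63/4)*(-27) = -1701/4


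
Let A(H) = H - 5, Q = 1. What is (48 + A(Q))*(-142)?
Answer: -6248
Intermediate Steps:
A(H) = -5 + H
(48 + A(Q))*(-142) = (48 + (-5 + 1))*(-142) = (48 - 4)*(-142) = 44*(-142) = -6248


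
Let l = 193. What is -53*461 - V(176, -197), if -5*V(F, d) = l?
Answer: -121972/5 ≈ -24394.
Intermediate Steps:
V(F, d) = -193/5 (V(F, d) = -⅕*193 = -193/5)
-53*461 - V(176, -197) = -53*461 - 1*(-193/5) = -24433 + 193/5 = -121972/5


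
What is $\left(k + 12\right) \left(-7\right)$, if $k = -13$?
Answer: $7$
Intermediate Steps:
$\left(k + 12\right) \left(-7\right) = \left(-13 + 12\right) \left(-7\right) = \left(-1\right) \left(-7\right) = 7$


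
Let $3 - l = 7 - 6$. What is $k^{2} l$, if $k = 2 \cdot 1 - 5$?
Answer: $18$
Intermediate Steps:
$k = -3$ ($k = 2 - 5 = -3$)
$l = 2$ ($l = 3 - \left(7 - 6\right) = 3 - 1 = 2$)
$k^{2} l = \left(-3\right)^{2} \cdot 2 = 9 \cdot 2 = 18$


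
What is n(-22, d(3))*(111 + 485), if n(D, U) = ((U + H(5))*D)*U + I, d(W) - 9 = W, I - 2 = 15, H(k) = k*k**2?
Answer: -21545996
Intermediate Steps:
H(k) = k**3
I = 17 (I = 2 + 15 = 17)
d(W) = 9 + W
n(D, U) = 17 + D*U*(125 + U) (n(D, U) = ((U + 5**3)*D)*U + 17 = ((U + 125)*D)*U + 17 = ((125 + U)*D)*U + 17 = (D*(125 + U))*U + 17 = D*U*(125 + U) + 17 = 17 + D*U*(125 + U))
n(-22, d(3))*(111 + 485) = (17 - 22*(9 + 3)**2 + 125*(-22)*(9 + 3))*(111 + 485) = (17 - 22*12**2 + 125*(-22)*12)*596 = (17 - 22*144 - 33000)*596 = (17 - 3168 - 33000)*596 = -36151*596 = -21545996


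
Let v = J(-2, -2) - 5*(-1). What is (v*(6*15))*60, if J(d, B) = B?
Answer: 16200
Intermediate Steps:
v = 3 (v = -2 - 5*(-1) = -2 + 5 = 3)
(v*(6*15))*60 = (3*(6*15))*60 = (3*90)*60 = 270*60 = 16200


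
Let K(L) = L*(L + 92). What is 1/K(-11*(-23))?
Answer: 1/87285 ≈ 1.1457e-5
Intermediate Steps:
K(L) = L*(92 + L)
1/K(-11*(-23)) = 1/((-11*(-23))*(92 - 11*(-23))) = 1/(253*(92 + 253)) = 1/(253*345) = 1/87285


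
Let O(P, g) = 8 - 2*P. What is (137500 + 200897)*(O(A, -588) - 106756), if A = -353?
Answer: -35884294674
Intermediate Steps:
(137500 + 200897)*(O(A, -588) - 106756) = (137500 + 200897)*((8 - 2*(-353)) - 106756) = 338397*((8 + 706) - 106756) = 338397*(714 - 106756) = 338397*(-106042) = -35884294674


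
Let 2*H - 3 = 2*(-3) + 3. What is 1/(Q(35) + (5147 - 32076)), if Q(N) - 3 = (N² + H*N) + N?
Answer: -1/25666 ≈ -3.8962e-5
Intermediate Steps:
H = 0 (H = 3/2 + (2*(-3) + 3)/2 = 3/2 + (-6 + 3)/2 = 3/2 + (½)*(-3) = 3/2 - 3/2 = 0)
Q(N) = 3 + N + N² (Q(N) = 3 + ((N² + 0*N) + N) = 3 + ((N² + 0) + N) = 3 + (N² + N) = 3 + (N + N²) = 3 + N + N²)
1/(Q(35) + (5147 - 32076)) = 1/((3 + 35 + 35²) + (5147 - 32076)) = 1/((3 + 35 + 1225) - 26929) = 1/(1263 - 26929) = 1/(-25666) = -1/25666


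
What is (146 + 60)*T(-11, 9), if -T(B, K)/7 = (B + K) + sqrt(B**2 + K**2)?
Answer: 2884 - 1442*sqrt(202) ≈ -17611.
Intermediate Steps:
T(B, K) = -7*B - 7*K - 7*sqrt(B**2 + K**2) (T(B, K) = -7*((B + K) + sqrt(B**2 + K**2)) = -7*(B + K + sqrt(B**2 + K**2)) = -7*B - 7*K - 7*sqrt(B**2 + K**2))
(146 + 60)*T(-11, 9) = (146 + 60)*(-7*(-11) - 7*9 - 7*sqrt((-11)**2 + 9**2)) = 206*(77 - 63 - 7*sqrt(121 + 81)) = 206*(77 - 63 - 7*sqrt(202)) = 206*(14 - 7*sqrt(202)) = 2884 - 1442*sqrt(202)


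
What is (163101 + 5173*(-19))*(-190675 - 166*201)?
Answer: -14520993374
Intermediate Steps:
(163101 + 5173*(-19))*(-190675 - 166*201) = (163101 - 98287)*(-190675 - 33366) = 64814*(-224041) = -14520993374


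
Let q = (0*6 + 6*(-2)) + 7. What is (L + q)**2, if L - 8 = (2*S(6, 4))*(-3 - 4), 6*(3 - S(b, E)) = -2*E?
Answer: 29929/9 ≈ 3325.4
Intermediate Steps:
S(b, E) = 3 + E/3 (S(b, E) = 3 - (-1)*E/3 = 3 + E/3)
L = -158/3 (L = 8 + (2*(3 + (1/3)*4))*(-3 - 4) = 8 + (2*(3 + 4/3))*(-7) = 8 + (2*(13/3))*(-7) = 8 + (26/3)*(-7) = 8 - 182/3 = -158/3 ≈ -52.667)
q = -5 (q = (0 - 12) + 7 = -12 + 7 = -5)
(L + q)**2 = (-158/3 - 5)**2 = (-173/3)**2 = 29929/9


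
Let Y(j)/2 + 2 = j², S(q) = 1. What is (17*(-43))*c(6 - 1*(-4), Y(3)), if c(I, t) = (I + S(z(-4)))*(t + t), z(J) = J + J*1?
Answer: -225148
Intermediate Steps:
z(J) = 2*J (z(J) = J + J = 2*J)
Y(j) = -4 + 2*j²
c(I, t) = 2*t*(1 + I) (c(I, t) = (I + 1)*(t + t) = (1 + I)*(2*t) = 2*t*(1 + I))
(17*(-43))*c(6 - 1*(-4), Y(3)) = (17*(-43))*(2*(-4 + 2*3²)*(1 + (6 - 1*(-4)))) = -1462*(-4 + 2*9)*(1 + (6 + 4)) = -1462*(-4 + 18)*(1 + 10) = -1462*14*11 = -731*308 = -225148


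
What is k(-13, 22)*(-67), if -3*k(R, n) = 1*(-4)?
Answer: -268/3 ≈ -89.333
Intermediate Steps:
k(R, n) = 4/3 (k(R, n) = -(-4)/3 = -⅓*(-4) = 4/3)
k(-13, 22)*(-67) = (4/3)*(-67) = -268/3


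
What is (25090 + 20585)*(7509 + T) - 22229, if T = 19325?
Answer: 1225620721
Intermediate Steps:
(25090 + 20585)*(7509 + T) - 22229 = (25090 + 20585)*(7509 + 19325) - 22229 = 45675*26834 - 22229 = 1225642950 - 22229 = 1225620721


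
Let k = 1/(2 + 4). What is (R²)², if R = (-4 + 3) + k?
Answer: 625/1296 ≈ 0.48225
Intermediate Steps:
k = ⅙ (k = 1/6 = ⅙ ≈ 0.16667)
R = -⅚ (R = (-4 + 3) + ⅙ = -1 + ⅙ = -⅚ ≈ -0.83333)
(R²)² = ((-⅚)²)² = (25/36)² = 625/1296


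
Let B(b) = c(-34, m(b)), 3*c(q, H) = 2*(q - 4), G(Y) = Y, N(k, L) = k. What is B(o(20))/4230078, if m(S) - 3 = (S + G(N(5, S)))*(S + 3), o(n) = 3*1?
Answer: -38/6345117 ≈ -5.9889e-6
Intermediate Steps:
o(n) = 3
m(S) = 3 + (3 + S)*(5 + S) (m(S) = 3 + (S + 5)*(S + 3) = 3 + (5 + S)*(3 + S) = 3 + (3 + S)*(5 + S))
c(q, H) = -8/3 + 2*q/3 (c(q, H) = (2*(q - 4))/3 = (2*(-4 + q))/3 = (-8 + 2*q)/3 = -8/3 + 2*q/3)
B(b) = -76/3 (B(b) = -8/3 + (⅔)*(-34) = -8/3 - 68/3 = -76/3)
B(o(20))/4230078 = -76/3/4230078 = -76/3*1/4230078 = -38/6345117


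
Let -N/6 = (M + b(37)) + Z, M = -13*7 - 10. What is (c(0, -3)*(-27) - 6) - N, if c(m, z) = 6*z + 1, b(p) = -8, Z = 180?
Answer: 879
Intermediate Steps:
M = -101 (M = -91 - 10 = -101)
c(m, z) = 1 + 6*z
N = -426 (N = -6*((-101 - 8) + 180) = -6*(-109 + 180) = -6*71 = -426)
(c(0, -3)*(-27) - 6) - N = ((1 + 6*(-3))*(-27) - 6) - 1*(-426) = ((1 - 18)*(-27) - 6) + 426 = (-17*(-27) - 6) + 426 = (459 - 6) + 426 = 453 + 426 = 879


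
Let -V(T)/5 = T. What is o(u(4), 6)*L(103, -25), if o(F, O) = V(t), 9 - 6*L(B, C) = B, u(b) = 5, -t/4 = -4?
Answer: 3760/3 ≈ 1253.3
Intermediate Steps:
t = 16 (t = -4*(-4) = 16)
L(B, C) = 3/2 - B/6
V(T) = -5*T
o(F, O) = -80 (o(F, O) = -5*16 = -80)
o(u(4), 6)*L(103, -25) = -80*(3/2 - ⅙*103) = -80*(3/2 - 103/6) = -80*(-47/3) = 3760/3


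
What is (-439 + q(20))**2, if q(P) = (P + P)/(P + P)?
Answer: 191844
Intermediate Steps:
q(P) = 1 (q(P) = (2*P)/((2*P)) = (2*P)*(1/(2*P)) = 1)
(-439 + q(20))**2 = (-439 + 1)**2 = (-438)**2 = 191844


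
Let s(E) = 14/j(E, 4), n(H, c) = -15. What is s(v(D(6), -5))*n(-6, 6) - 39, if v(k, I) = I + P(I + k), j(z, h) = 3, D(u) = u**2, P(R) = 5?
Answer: -109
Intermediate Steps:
v(k, I) = 5 + I (v(k, I) = I + 5 = 5 + I)
s(E) = 14/3
s(v(D(6), -5))*n(-6, 6) - 39 = (14/3)*(-15) - 39 = -70 - 39 = -109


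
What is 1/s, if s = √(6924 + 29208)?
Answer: √9033/18066 ≈ 0.0052608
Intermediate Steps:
s = 2*√9033 (s = √36132 = 2*√9033 ≈ 190.08)
1/s = 1/(2*√9033) = √9033/18066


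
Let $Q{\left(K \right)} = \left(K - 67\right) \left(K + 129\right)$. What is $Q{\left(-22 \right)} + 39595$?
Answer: $30072$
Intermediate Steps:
$Q{\left(K \right)} = \left(-67 + K\right) \left(129 + K\right)$
$Q{\left(-22 \right)} + 39595 = \left(-8643 + \left(-22\right)^{2} + 62 \left(-22\right)\right) + 39595 = \left(-8643 + 484 - 1364\right) + 39595 = -9523 + 39595 = 30072$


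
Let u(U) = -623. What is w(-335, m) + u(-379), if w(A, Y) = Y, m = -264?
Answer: -887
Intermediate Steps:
w(-335, m) + u(-379) = -264 - 623 = -887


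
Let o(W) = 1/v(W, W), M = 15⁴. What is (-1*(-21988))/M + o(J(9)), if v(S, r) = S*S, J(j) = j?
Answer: 22613/50625 ≈ 0.44668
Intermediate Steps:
M = 50625
v(S, r) = S²
o(W) = W⁻² (o(W) = 1/(W²) = W⁻²)
(-1*(-21988))/M + o(J(9)) = -1*(-21988)/50625 + 9⁻² = 21988*(1/50625) + 1/81 = 21988/50625 + 1/81 = 22613/50625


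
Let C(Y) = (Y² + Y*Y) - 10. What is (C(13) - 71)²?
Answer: 66049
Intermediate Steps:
C(Y) = -10 + 2*Y² (C(Y) = (Y² + Y²) - 10 = 2*Y² - 10 = -10 + 2*Y²)
(C(13) - 71)² = ((-10 + 2*13²) - 71)² = ((-10 + 2*169) - 71)² = ((-10 + 338) - 71)² = (328 - 71)² = 257² = 66049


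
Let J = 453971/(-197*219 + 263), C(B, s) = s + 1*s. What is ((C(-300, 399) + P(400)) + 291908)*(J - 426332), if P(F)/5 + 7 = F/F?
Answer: -1337644204915139/10720 ≈ -1.2478e+11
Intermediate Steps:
P(F) = -30 (P(F) = -35 + 5*(F/F) = -35 + 5*1 = -35 + 5 = -30)
C(B, s) = 2*s (C(B, s) = s + s = 2*s)
J = -453971/42880 (J = 453971/(-43143 + 263) = 453971/(-42880) = 453971*(-1/42880) = -453971/42880 ≈ -10.587)
((C(-300, 399) + P(400)) + 291908)*(J - 426332) = ((2*399 - 30) + 291908)*(-453971/42880 - 426332) = ((798 - 30) + 291908)*(-18281570131/42880) = (768 + 291908)*(-18281570131/42880) = 292676*(-18281570131/42880) = -1337644204915139/10720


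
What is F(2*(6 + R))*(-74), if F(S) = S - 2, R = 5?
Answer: -1480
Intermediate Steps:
F(S) = -2 + S
F(2*(6 + R))*(-74) = (-2 + 2*(6 + 5))*(-74) = (-2 + 2*11)*(-74) = (-2 + 22)*(-74) = 20*(-74) = -1480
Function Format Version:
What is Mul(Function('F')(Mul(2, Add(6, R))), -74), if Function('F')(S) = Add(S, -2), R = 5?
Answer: -1480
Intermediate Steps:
Function('F')(S) = Add(-2, S)
Mul(Function('F')(Mul(2, Add(6, R))), -74) = Mul(Add(-2, Mul(2, Add(6, 5))), -74) = Mul(Add(-2, Mul(2, 11)), -74) = Mul(Add(-2, 22), -74) = Mul(20, -74) = -1480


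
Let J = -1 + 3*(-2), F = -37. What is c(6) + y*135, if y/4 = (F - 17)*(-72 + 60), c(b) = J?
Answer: 349913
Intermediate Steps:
J = -7 (J = -1 - 6 = -7)
c(b) = -7
y = 2592 (y = 4*((-37 - 17)*(-72 + 60)) = 4*(-54*(-12)) = 4*648 = 2592)
c(6) + y*135 = -7 + 2592*135 = -7 + 349920 = 349913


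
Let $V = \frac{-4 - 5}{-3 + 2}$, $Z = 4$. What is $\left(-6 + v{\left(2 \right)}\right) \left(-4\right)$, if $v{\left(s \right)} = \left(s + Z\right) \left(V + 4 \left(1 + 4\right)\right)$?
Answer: $-672$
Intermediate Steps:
$V = 9$ ($V = - \frac{9}{-1} = \left(-9\right) \left(-1\right) = 9$)
$v{\left(s \right)} = 116 + 29 s$ ($v{\left(s \right)} = \left(s + 4\right) \left(9 + 4 \left(1 + 4\right)\right) = \left(4 + s\right) \left(9 + 4 \cdot 5\right) = \left(4 + s\right) \left(9 + 20\right) = \left(4 + s\right) 29 = 116 + 29 s$)
$\left(-6 + v{\left(2 \right)}\right) \left(-4\right) = \left(-6 + \left(116 + 29 \cdot 2\right)\right) \left(-4\right) = \left(-6 + \left(116 + 58\right)\right) \left(-4\right) = \left(-6 + 174\right) \left(-4\right) = 168 \left(-4\right) = -672$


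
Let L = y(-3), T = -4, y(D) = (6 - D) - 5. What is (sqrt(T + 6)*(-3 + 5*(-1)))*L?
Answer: -32*sqrt(2) ≈ -45.255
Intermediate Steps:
y(D) = 1 - D
L = 4 (L = 1 - 1*(-3) = 1 + 3 = 4)
(sqrt(T + 6)*(-3 + 5*(-1)))*L = (sqrt(-4 + 6)*(-3 + 5*(-1)))*4 = (sqrt(2)*(-3 - 5))*4 = (sqrt(2)*(-8))*4 = -8*sqrt(2)*4 = -32*sqrt(2)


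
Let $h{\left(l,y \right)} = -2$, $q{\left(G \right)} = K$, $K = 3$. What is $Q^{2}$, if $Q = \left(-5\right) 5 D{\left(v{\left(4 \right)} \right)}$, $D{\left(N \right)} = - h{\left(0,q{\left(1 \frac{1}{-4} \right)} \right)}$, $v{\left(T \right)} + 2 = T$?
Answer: $2500$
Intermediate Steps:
$q{\left(G \right)} = 3$
$v{\left(T \right)} = -2 + T$
$D{\left(N \right)} = 2$ ($D{\left(N \right)} = \left(-1\right) \left(-2\right) = 2$)
$Q = -50$ ($Q = \left(-5\right) 5 \cdot 2 = \left(-25\right) 2 = -50$)
$Q^{2} = \left(-50\right)^{2} = 2500$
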